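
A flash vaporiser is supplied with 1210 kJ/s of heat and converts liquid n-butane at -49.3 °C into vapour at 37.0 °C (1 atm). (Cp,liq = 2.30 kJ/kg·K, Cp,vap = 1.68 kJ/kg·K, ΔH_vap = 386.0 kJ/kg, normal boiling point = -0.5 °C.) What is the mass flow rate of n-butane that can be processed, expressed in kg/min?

ṁ = 129 kg/min

Δh = 2.30×(-0.5−-49.3) + 386.0 + 1.68×(37.0−-0.5) = 561.24 kJ/kg
Q = 1210 kJ/s = 1210 kJ/s = 72600 kJ/min
ṁ = Q/Δh = 72600 / 561.24 = 129.36 kg/min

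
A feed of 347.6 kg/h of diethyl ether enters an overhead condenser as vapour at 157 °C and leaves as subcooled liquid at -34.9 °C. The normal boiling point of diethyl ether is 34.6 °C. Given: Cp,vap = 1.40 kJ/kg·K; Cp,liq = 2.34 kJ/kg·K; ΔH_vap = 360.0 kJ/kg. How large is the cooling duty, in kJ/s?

vapour 157→34.6 °C: -171.36 kJ/kg
condensation at 34.6 °C: -360 kJ/kg
liquid 34.6→-34.9 °C: -162.63 kJ/kg
Δh = -171.36 + -360 + -162.63 = -693.99 kJ/kg
Q = ṁ·Δh = 347.6 kg/h × -693.99 kJ/kg = -241230 kJ/h
|Q| = 67.009 kW

Q_c = 67.0 kJ/s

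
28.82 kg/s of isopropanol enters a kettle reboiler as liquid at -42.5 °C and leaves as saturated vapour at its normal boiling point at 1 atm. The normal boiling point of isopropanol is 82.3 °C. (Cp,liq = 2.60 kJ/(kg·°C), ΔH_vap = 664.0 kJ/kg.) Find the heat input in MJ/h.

Q = 103000 MJ/h

liquid -42.5→82.3 °C: 324.48 kJ/kg
vaporisation at 82.3 °C: 664 kJ/kg
Δh = 324.48 + 664 = 988.48 kJ/kg
Q = ṁ·Δh = 28.82 kg/s × 988.48 kJ/kg = 28488 kJ/s
|Q| = 28488 kW = 102560 MJ/h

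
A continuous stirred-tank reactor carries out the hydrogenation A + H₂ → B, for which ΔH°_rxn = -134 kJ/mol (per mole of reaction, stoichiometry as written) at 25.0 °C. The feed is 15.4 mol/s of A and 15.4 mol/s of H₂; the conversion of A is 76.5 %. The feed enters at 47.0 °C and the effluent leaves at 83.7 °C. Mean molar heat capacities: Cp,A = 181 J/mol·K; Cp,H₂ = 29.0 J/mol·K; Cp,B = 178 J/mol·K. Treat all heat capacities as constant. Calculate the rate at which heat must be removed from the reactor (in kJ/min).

Extent of reaction ξ = 0.765 × 15.4 = 11.781 mol/s
Reaction term: ξ·ΔH°_rxn = 11.781 × -134 = -1578.7 kJ/s
Sensible, feed 47.0→25 °C: -71.148 kJ/s
Outlet flows (mol/s): A 3.619, H₂ 3.619, B 11.781
Sensible, products 25→83.7 °C: 167.71 kJ/s
Q = ΔH = -1482.1 kJ/s = -1482.1 kW
Heat removed = 88926 kJ/min

Q_out = 88900 kJ/min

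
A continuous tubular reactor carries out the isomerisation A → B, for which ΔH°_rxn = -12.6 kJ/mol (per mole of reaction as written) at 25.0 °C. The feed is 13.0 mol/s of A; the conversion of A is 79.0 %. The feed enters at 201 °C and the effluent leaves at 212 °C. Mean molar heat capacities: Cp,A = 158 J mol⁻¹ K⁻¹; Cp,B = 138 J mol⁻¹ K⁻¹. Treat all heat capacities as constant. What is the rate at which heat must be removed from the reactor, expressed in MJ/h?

Q_out = 523 MJ/h

Extent of reaction ξ = 0.790 × 13.0 = 10.27 mol/s
Reaction term: ξ·ΔH°_rxn = 10.27 × -12.6 = -129.4 kJ/s
Sensible, feed 201→25 °C: -361.5 kJ/s
Outlet flows (mol/s): A 2.73, B 10.27
Sensible, products 25→212 °C: 345.69 kJ/s
Q = ΔH = -145.22 kJ/s = -145.22 kW
Heat removed = 522.78 MJ/h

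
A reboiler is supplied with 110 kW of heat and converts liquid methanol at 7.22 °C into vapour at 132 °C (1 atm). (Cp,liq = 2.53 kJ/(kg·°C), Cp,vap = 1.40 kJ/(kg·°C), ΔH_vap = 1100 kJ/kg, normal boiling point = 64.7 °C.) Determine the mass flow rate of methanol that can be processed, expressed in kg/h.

Δh = 2.53×(64.7−7.22) + 1100 + 1.40×(132−64.7) = 1339.6 kJ/kg
Q = 110 kW = 110 kJ/s = 396000 kJ/h
ṁ = Q/Δh = 396000 / 1339.6 = 295.6 kg/h

ṁ = 296 kg/h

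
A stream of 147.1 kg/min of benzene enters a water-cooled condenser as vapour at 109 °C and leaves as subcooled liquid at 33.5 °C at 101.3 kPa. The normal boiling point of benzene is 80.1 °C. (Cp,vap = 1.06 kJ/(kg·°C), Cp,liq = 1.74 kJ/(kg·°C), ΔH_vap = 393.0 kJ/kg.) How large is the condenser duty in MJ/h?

Q_c = 4450 MJ/h

vapour 109→80.1 °C: -30.634 kJ/kg
condensation at 80.1 °C: -393 kJ/kg
liquid 80.1→33.5 °C: -81.084 kJ/kg
Δh = -30.634 + -393 + -81.084 = -504.72 kJ/kg
Q = ṁ·Δh = 147.1 kg/min × -504.72 kJ/kg = -74244 kJ/min
|Q| = 1237.4 kW = 4454.6 MJ/h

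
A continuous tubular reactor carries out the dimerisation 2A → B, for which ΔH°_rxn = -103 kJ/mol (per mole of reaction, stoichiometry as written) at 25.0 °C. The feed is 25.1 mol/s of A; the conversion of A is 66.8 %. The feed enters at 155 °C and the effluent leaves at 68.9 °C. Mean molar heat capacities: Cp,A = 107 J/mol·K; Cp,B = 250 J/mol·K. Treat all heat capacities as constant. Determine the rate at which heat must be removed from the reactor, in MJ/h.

Extent of reaction ξ = 0.668 × 25.1 / 2 = 8.3834 mol/s
Reaction term: ξ·ΔH°_rxn = 8.3834 × -103 = -863.49 kJ/s
Sensible, feed 155→25 °C: -349.14 kJ/s
Outlet flows (mol/s): A 8.3332, B 8.3834
Sensible, products 25→68.9 °C: 131.15 kJ/s
Q = ΔH = -1081.5 kJ/s = -1081.5 kW
Heat removed = 3893.3 MJ/h

Q_out = 3890 MJ/h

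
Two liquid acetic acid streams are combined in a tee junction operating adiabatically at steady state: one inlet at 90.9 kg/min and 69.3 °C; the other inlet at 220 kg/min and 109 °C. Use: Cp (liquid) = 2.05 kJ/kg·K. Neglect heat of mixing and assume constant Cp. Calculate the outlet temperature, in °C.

T_out = 97.4 °C

Adiabatic, steady state ⇒ Σ ṁᵢCp,ᵢ(T_out − Tᵢ) = 0
T_out = Σ ṁᵢCp,ᵢTᵢ / Σ ṁᵢCp,ᵢ
      = 62073 / 637.34 = 97.393 °C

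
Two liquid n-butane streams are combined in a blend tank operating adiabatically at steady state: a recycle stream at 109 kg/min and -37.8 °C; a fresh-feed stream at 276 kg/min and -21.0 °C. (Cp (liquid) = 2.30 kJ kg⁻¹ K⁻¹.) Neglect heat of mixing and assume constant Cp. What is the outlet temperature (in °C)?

T_out = -25.8 °C

No heat crosses the boundary, so H_out = H_in.
Σ ṁᵢCp,ᵢTᵢ = 109×2.30×-37.8 + 276×2.30×-21.0 = -22807
Σ ṁᵢCp,ᵢ = 109×2.30 + 276×2.30 = 885.5
T_out = -22807 / 885.5 = -25.756 °C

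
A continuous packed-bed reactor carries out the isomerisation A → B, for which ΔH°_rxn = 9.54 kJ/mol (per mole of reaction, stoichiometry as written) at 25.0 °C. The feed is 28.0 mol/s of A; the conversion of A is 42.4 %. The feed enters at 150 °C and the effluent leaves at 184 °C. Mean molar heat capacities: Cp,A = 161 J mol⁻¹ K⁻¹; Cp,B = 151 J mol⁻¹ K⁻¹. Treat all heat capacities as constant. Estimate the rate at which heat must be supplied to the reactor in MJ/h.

Extent of reaction ξ = 0.424 × 28.0 = 11.872 mol/s
Reaction term: ξ·ΔH°_rxn = 11.872 × 9.54 = 113.26 kJ/s
Sensible, feed 150→25 °C: -563.5 kJ/s
Outlet flows (mol/s): A 16.128, B 11.872
Sensible, products 25→184 °C: 697.9 kJ/s
Q = ΔH = 247.65 kJ/s = 247.65 kW
Heat supplied = 891.56 MJ/h

Q_in = 892 MJ/h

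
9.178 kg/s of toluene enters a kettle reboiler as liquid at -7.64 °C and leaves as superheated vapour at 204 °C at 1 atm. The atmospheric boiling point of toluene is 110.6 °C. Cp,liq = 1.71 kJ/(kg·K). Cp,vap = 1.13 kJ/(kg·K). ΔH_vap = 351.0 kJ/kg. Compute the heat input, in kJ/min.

liquid -7.64→110.6 °C: 202.19 kJ/kg
vaporisation at 110.6 °C: 351 kJ/kg
vapour 110.6→204 °C: 105.54 kJ/kg
Δh = 202.19 + 351 + 105.54 = 658.73 kJ/kg
Q = ṁ·Δh = 9.178 kg/s × 658.73 kJ/kg = 6045.8 kJ/s
|Q| = 6045.8 kW = 362750 kJ/min

Q = 363000 kJ/min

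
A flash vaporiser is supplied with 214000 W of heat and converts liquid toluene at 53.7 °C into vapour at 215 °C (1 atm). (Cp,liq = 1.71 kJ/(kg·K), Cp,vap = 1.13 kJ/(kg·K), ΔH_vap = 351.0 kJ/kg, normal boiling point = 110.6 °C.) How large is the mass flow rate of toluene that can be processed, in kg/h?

ṁ = 1360 kg/h

Δh = 1.71×(110.6−53.7) + 351.0 + 1.13×(215−110.6) = 566.27 kJ/kg
Q = 214000 W = 214 kJ/s = 770400 kJ/h
ṁ = Q/Δh = 770400 / 566.27 = 1360.5 kg/h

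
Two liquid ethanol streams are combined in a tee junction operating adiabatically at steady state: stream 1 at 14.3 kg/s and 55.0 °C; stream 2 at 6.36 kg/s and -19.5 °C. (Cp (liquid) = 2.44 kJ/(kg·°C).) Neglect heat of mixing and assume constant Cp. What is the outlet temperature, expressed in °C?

Adiabatic, steady state ⇒ Σ ṁᵢCp,ᵢ(T_out − Tᵢ) = 0
T_out = Σ ṁᵢCp,ᵢTᵢ / Σ ṁᵢCp,ᵢ
      = 1616.5 / 50.41 = 32.066 °C

T_out = 32.1 °C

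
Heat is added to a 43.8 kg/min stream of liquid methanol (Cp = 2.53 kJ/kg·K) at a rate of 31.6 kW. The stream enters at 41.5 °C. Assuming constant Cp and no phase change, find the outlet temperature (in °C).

Q = 31.6 kW = 1896 kJ/min
ΔT = Q/(ṁ·Cp) = 1896/(43.8×2.53) = 17.11 K
T_out = 41.5 + 17.11 = 58.61 °C

T_out = 58.6 °C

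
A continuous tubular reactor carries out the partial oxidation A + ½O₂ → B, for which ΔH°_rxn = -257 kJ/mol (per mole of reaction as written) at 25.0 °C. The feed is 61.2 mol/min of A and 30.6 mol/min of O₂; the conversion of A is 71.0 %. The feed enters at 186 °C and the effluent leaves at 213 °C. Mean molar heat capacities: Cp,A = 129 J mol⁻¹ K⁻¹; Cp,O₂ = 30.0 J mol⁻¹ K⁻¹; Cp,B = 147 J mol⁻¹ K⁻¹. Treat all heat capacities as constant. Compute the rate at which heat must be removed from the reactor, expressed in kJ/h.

Extent of reaction ξ = 0.710 × 61.2 = 43.452 mol/min
Reaction term: ξ·ΔH°_rxn = 43.452 × -257 = -11167 kJ/min
Sensible, feed 186→25 °C: -1418.9 kJ/min
Outlet flows (mol/min): A 17.748, O₂ 8.874, B 43.452
Sensible, products 25→213 °C: 1681.3 kJ/min
Q = ΔH = -10905 kJ/min = -181.75 kW
Heat removed = 654280 kJ/h

Q_out = 654000 kJ/h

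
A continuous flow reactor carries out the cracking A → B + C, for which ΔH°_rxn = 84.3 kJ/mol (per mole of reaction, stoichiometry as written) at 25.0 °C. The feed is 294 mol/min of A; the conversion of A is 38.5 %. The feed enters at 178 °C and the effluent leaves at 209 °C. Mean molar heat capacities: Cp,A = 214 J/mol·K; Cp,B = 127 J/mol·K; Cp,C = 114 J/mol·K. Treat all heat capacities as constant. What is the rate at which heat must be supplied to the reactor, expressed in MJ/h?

Extent of reaction ξ = 0.385 × 294 = 113.19 mol/min
Reaction term: ξ·ΔH°_rxn = 113.19 × 84.3 = 9541.9 kJ/min
Sensible, feed 178→25 °C: -9626.1 kJ/min
Outlet flows (mol/min): A 180.81, B 113.19, C 113.19
Sensible, products 25→209 °C: 12139 kJ/min
Q = ΔH = 12055 kJ/min = 200.91 kW
Heat supplied = 723.28 MJ/h

Q_in = 723 MJ/h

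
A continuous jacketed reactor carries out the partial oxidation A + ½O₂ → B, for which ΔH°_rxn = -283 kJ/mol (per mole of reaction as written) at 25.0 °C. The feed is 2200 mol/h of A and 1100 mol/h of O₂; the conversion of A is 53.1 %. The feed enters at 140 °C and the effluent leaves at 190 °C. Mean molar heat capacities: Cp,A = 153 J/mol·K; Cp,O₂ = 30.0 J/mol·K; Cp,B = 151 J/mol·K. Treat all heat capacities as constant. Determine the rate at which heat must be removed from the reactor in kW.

Extent of reaction ξ = 0.531 × 2200 = 1168.2 mol/h
Reaction term: ξ·ΔH°_rxn = 1168.2 × -283 = -330600 kJ/h
Sensible, feed 140→25 °C: -42504 kJ/h
Outlet flows (mol/h): A 1031.8, O₂ 515.9, B 1168.2
Sensible, products 25→190 °C: 57707 kJ/h
Q = ΔH = -315400 kJ/h = -87.61 kW
Heat removed = 87.61 kW

Q_out = 87.6 kW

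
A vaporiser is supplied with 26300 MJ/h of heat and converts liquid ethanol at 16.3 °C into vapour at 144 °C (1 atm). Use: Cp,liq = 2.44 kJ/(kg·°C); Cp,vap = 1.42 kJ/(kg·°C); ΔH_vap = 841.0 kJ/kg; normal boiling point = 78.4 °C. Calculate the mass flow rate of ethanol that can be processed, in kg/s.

ṁ = 6.73 kg/s

Δh = 2.44×(78.4−16.3) + 841.0 + 1.42×(144−78.4) = 1085.7 kJ/kg
Q = 26300 MJ/h = 7305.6 kJ/s = 7305.6 kJ/s
ṁ = Q/Δh = 7305.6 / 1085.7 = 6.729 kg/s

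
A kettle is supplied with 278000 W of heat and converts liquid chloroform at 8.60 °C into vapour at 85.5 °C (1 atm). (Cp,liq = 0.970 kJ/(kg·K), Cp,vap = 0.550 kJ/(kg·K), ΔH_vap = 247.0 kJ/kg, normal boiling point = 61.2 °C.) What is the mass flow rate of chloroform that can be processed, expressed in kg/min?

ṁ = 53.6 kg/min

Δh = 0.970×(61.2−8.60) + 247.0 + 0.550×(85.5−61.2) = 311.39 kJ/kg
Q = 278000 W = 278 kJ/s = 16680 kJ/min
ṁ = Q/Δh = 16680 / 311.39 = 53.567 kg/min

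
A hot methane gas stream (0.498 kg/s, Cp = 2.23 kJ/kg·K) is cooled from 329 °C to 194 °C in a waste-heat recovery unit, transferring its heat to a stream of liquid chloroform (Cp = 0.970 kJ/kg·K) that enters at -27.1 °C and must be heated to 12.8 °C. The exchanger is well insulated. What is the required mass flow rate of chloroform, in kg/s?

ṁ_c = 3.87 kg/s

Heat released by hot stream: Q = 0.498 × 2.23 × (329 − 194) = 149.92 kJ/s
Energy balance on cold side (adiabatic exchanger): Q = ṁ_c·Cp_c·(T_c,out − T_c,in)
ṁ_c = 149.92 / [0.970 × (12.8 − -27.1)] = 3.8737 kg/s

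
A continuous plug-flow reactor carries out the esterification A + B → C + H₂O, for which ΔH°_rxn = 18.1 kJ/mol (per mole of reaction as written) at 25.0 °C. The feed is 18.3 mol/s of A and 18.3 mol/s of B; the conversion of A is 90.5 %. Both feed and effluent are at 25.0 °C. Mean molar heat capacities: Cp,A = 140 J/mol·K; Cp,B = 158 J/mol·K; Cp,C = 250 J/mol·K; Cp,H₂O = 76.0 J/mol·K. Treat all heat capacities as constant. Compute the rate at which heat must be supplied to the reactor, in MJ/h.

Q_in = 1080 MJ/h

Extent of reaction ξ = 0.905 × 18.3 = 16.562 mol/s
Reaction term: ξ·ΔH°_rxn = 16.562 × 18.1 = 299.76 kJ/s
Q = ΔH = 299.76 kJ/s = 299.76 kW
Heat supplied = 1079.1 MJ/h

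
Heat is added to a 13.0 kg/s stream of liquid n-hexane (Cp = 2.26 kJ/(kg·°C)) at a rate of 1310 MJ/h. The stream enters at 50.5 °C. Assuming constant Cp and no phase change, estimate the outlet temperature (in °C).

Q = 1310 MJ/h = 363.89 kJ/s
ΔT = Q/(ṁ·Cp) = 363.89/(13.0×2.26) = 12.386 K
T_out = 50.5 + 12.386 = 62.886 °C

T_out = 62.9 °C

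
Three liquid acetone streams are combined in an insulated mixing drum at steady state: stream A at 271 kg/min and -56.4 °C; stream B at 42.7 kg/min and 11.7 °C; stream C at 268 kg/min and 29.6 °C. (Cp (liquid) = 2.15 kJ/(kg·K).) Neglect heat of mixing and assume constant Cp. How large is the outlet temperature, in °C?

T_out = -11.8 °C

No heat crosses the boundary, so H_out = H_in.
Σ ṁᵢCp,ᵢTᵢ = 271×2.15×-56.4 + 42.7×2.15×11.7 + 268×2.15×29.6 = -14732
Σ ṁᵢCp,ᵢ = 271×2.15 + 42.7×2.15 + 268×2.15 = 1250.7
T_out = -14732 / 1250.7 = -11.779 °C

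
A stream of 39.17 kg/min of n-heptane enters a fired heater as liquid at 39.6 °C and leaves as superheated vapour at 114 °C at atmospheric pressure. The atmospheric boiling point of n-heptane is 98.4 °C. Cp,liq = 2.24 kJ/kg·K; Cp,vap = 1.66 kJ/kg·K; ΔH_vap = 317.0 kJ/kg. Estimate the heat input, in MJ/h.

liquid 39.6→98.4 °C: 131.71 kJ/kg
vaporisation at 98.4 °C: 317 kJ/kg
vapour 98.4→114 °C: 25.896 kJ/kg
Δh = 131.71 + 317 + 25.896 = 474.61 kJ/kg
Q = ṁ·Δh = 39.17 kg/min × 474.61 kJ/kg = 18590 kJ/min
|Q| = 309.84 kW = 1115.4 MJ/h

Q = 1120 MJ/h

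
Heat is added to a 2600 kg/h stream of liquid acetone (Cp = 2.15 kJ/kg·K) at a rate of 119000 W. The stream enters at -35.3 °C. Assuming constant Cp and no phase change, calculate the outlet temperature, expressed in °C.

Q = 119000 W = 428400 kJ/h
ΔT = Q/(ṁ·Cp) = 428400/(2600×2.15) = 76.637 K
T_out = -35.3 + 76.637 = 41.337 °C

T_out = 41.3 °C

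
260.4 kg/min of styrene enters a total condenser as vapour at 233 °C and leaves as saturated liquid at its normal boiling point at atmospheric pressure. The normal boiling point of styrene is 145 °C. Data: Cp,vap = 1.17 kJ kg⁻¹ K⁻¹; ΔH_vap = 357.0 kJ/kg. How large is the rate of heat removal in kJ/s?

vapour 233→145 °C: -102.96 kJ/kg
condensation at 145 °C: -357 kJ/kg
Δh = -102.96 + -357 = -459.96 kJ/kg
Q = ṁ·Δh = 260.4 kg/min × -459.96 kJ/kg = -119770 kJ/min
|Q| = 1996.2 kW

Q_c = 2000 kJ/s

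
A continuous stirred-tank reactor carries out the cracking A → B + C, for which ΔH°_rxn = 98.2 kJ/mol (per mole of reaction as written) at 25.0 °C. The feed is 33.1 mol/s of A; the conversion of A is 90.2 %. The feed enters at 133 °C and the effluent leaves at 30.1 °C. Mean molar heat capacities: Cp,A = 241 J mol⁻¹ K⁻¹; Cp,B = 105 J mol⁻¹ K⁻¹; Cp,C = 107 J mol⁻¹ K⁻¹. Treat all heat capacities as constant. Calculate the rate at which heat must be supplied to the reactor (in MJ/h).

Q_in = 7580 MJ/h

Extent of reaction ξ = 0.902 × 33.1 = 29.856 mol/s
Reaction term: ξ·ΔH°_rxn = 29.856 × 98.2 = 2931.9 kJ/s
Sensible, feed 133→25 °C: -861.53 kJ/s
Outlet flows (mol/s): A 3.2438, B 29.856, C 29.856
Sensible, products 25→30.1 °C: 36.267 kJ/s
Q = ΔH = 2106.6 kJ/s = 2106.6 kW
Heat supplied = 7583.8 MJ/h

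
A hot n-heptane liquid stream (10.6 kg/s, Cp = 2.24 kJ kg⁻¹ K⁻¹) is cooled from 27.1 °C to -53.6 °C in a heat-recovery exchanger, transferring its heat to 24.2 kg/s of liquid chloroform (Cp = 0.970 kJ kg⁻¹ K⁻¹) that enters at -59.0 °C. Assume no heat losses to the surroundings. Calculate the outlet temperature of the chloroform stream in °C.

T_c,out = 22.6 °C

Heat released by hot stream: Q = 10.6 × 2.24 × (27.1 − -53.6) = 1916.1 kJ/s
Energy balance on cold side (adiabatic exchanger): Q = ṁ_c·Cp_c·(T_c,out − T_c,in)
T_c,out = -59.0 + 1916.1/(24.2 × 0.970) = 22.628 °C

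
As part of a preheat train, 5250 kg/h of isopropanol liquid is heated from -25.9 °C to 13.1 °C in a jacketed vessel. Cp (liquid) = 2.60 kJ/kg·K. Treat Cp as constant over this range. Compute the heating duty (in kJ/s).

Q = 148 kJ/s

Q = ṁ·Cp·ΔT = 5250 × 2.60 × (13.1 − -25.9) = 532350 kJ/h
Converting: 532350 / 3600 s = 147.88 kW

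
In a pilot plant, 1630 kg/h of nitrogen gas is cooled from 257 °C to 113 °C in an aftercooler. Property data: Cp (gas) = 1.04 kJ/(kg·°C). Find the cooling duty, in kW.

Q = ṁ·Cp·ΔT = 1630 × 1.04 × (113 − 257) = -244110 kJ/h
Converting: 244110 / 3600 s = 67.808 kW

Q_c = 67.8 kW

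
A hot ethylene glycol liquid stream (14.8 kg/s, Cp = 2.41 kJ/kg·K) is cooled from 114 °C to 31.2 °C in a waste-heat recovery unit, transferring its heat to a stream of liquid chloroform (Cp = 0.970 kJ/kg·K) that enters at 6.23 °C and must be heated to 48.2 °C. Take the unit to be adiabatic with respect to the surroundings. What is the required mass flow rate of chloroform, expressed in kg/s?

Heat released by hot stream: Q = 14.8 × 2.41 × (114 − 31.2) = 2953.3 kJ/s
Energy balance on cold side (adiabatic exchanger): Q = ṁ_c·Cp_c·(T_c,out − T_c,in)
ṁ_c = 2953.3 / [0.970 × (48.2 − 6.23)] = 72.543 kg/s

ṁ_c = 72.5 kg/s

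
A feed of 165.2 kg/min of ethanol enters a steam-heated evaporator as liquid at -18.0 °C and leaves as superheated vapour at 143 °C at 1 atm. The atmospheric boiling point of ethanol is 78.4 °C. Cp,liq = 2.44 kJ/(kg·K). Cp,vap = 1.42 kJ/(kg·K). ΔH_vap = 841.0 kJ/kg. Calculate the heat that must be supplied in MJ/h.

liquid -18.0→78.4 °C: 235.22 kJ/kg
vaporisation at 78.4 °C: 841 kJ/kg
vapour 78.4→143 °C: 91.732 kJ/kg
Δh = 235.22 + 841 + 91.732 = 1167.9 kJ/kg
Q = ṁ·Δh = 165.2 kg/min × 1167.9 kJ/kg = 192950 kJ/min
|Q| = 3215.8 kW = 11577 MJ/h

Q = 11600 MJ/h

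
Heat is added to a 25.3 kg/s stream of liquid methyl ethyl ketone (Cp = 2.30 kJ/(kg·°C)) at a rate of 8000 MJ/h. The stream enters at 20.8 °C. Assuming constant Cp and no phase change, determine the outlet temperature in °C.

T_out = 59.0 °C

Q = 8000 MJ/h = 2222.2 kJ/s
ΔT = Q/(ṁ·Cp) = 2222.2/(25.3×2.30) = 38.189 K
T_out = 20.8 + 38.189 = 58.989 °C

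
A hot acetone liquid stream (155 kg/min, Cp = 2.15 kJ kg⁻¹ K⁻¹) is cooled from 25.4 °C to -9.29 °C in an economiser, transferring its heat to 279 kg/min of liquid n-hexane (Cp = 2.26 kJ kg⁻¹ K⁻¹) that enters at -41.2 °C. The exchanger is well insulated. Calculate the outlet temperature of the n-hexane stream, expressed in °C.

Heat released by hot stream: Q = 155 × 2.15 × (25.4 − -9.29) = 11560 kJ/min
Energy balance on cold side (adiabatic exchanger): Q = ṁ_c·Cp_c·(T_c,out − T_c,in)
T_c,out = -41.2 + 11560/(279 × 2.26) = -22.866 °C

T_c,out = -22.9 °C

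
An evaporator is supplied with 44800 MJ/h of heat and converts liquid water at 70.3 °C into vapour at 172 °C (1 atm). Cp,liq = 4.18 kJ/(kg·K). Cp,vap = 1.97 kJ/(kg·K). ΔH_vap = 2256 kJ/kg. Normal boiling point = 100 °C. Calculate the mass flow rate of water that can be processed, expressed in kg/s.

ṁ = 4.93 kg/s

Δh = 4.18×(100−70.3) + 2256 + 1.97×(172−100) = 2522 kJ/kg
Q = 44800 MJ/h = 12444 kJ/s = 12444 kJ/s
ṁ = Q/Δh = 12444 / 2522 = 4.9344 kg/s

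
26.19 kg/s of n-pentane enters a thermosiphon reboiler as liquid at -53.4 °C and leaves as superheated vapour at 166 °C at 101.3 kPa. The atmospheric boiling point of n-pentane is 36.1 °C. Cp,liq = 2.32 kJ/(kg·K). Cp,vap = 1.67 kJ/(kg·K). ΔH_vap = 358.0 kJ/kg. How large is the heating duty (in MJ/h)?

Q = 73800 MJ/h

liquid -53.4→36.1 °C: 207.64 kJ/kg
vaporisation at 36.1 °C: 358 kJ/kg
vapour 36.1→166 °C: 216.93 kJ/kg
Δh = 207.64 + 358 + 216.93 = 782.57 kJ/kg
Q = ṁ·Δh = 26.19 kg/s × 782.57 kJ/kg = 20496 kJ/s
|Q| = 20496 kW = 73784 MJ/h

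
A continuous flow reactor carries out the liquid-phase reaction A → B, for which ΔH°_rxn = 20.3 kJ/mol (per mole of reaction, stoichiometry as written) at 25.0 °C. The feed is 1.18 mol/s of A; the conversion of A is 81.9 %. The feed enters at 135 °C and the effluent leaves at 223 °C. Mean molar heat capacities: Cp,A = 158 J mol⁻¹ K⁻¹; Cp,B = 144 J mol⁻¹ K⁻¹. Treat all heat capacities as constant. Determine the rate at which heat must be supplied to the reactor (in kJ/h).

Q_in = 120000 kJ/h

Extent of reaction ξ = 0.819 × 1.18 = 0.96642 mol/s
Reaction term: ξ·ΔH°_rxn = 0.96642 × 20.3 = 19.618 kJ/s
Sensible, feed 135→25 °C: -20.508 kJ/s
Outlet flows (mol/s): A 0.21358, B 0.96642
Sensible, products 25→223 °C: 34.236 kJ/s
Q = ΔH = 33.346 kJ/s = 33.346 kW
Heat supplied = 120050 kJ/h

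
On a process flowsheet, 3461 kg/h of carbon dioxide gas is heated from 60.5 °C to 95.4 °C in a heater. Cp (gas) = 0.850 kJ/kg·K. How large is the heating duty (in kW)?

Q = 28.5 kW

Q = ṁ·Cp·ΔT = 3461 × 0.850 × (95.4 − 60.5) = 102670 kJ/h
Converting: 102670 / 3600 s = 28.52 kW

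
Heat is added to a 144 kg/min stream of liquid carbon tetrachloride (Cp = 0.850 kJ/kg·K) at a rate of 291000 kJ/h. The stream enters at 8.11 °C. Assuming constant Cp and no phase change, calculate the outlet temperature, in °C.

T_out = 47.7 °C

Q = 291000 kJ/h = 4850 kJ/min
ΔT = Q/(ṁ·Cp) = 4850/(144×0.850) = 39.624 K
T_out = 8.11 + 39.624 = 47.734 °C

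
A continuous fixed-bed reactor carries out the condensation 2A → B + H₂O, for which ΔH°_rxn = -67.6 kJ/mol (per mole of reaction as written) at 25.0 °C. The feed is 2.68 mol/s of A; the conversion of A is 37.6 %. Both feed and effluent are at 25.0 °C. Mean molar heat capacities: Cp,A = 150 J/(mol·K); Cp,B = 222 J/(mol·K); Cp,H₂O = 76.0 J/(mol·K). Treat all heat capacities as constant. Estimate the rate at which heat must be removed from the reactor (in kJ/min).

Extent of reaction ξ = 0.376 × 2.68 / 2 = 0.50384 mol/s
Reaction term: ξ·ΔH°_rxn = 0.50384 × -67.6 = -34.06 kJ/s
Q = ΔH = -34.06 kJ/s = -34.06 kW
Heat removed = 2043.6 kJ/min

Q_out = 2040 kJ/min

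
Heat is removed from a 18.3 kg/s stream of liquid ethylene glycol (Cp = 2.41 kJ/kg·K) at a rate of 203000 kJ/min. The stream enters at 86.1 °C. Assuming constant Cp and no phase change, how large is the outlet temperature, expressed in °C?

T_out = 9.39 °C

Q = 203000 kJ/min = 3383.3 kJ/s
ΔT = Q/(ṁ·Cp) = 3383.3/(18.3×2.41) = 76.714 K
T_out = 86.1 − 76.714 = 9.3856 °C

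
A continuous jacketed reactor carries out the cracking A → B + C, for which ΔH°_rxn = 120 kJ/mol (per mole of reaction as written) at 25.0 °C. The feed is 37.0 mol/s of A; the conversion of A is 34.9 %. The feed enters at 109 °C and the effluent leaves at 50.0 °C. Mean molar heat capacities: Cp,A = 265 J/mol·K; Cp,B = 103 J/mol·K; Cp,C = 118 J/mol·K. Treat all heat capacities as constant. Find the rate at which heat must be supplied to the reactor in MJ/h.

Extent of reaction ξ = 0.349 × 37.0 = 12.913 mol/s
Reaction term: ξ·ΔH°_rxn = 12.913 × 120 = 1549.6 kJ/s
Sensible, feed 109→25 °C: -823.62 kJ/s
Outlet flows (mol/s): A 24.087, B 12.913, C 12.913
Sensible, products 25→50.0 °C: 230.92 kJ/s
Q = ΔH = 956.86 kJ/s = 956.86 kW
Heat supplied = 3444.7 MJ/h

Q_in = 3440 MJ/h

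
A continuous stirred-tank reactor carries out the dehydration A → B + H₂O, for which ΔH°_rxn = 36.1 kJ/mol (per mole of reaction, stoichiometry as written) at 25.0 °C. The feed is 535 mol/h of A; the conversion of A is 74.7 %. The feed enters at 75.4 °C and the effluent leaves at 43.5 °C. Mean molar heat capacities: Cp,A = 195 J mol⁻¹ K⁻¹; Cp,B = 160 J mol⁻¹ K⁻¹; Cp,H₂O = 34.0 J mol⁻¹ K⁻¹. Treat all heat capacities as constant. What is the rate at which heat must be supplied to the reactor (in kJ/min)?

Q_in = 185 kJ/min

Extent of reaction ξ = 0.747 × 535 = 399.64 mol/h
Reaction term: ξ·ΔH°_rxn = 399.64 × 36.1 = 14427 kJ/h
Sensible, feed 75.4→25 °C: -5258 kJ/h
Outlet flows (mol/h): A 135.36, B 399.64, H₂O 399.64
Sensible, products 25→43.5 °C: 1922.6 kJ/h
Q = ΔH = 11092 kJ/h = 3.0811 kW
Heat supplied = 184.86 kJ/min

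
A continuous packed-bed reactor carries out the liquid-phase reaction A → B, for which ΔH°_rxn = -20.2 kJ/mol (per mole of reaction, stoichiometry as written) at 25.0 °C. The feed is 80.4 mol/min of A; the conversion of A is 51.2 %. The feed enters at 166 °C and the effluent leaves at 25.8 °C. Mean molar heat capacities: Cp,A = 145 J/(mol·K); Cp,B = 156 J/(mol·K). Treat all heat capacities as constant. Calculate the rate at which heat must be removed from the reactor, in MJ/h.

Extent of reaction ξ = 0.512 × 80.4 = 41.165 mol/min
Reaction term: ξ·ΔH°_rxn = 41.165 × -20.2 = -831.53 kJ/min
Sensible, feed 166→25 °C: -1643.8 kJ/min
Outlet flows (mol/min): A 39.235, B 41.165
Sensible, products 25→25.8 °C: 9.6887 kJ/min
Q = ΔH = -2465.6 kJ/min = -41.094 kW
Heat removed = 147.94 MJ/h

Q_out = 148 MJ/h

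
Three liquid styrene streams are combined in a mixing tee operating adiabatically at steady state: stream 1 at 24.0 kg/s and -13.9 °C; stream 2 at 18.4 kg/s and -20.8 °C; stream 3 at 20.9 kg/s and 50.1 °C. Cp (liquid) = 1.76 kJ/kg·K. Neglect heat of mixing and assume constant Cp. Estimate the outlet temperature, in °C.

No heat crosses the boundary, so H_out = H_in.
T_out = Σ ṁᵢCp,ᵢTᵢ / Σ ṁᵢCp,ᵢ
      = 582.16 / 111.41 = 5.2254 °C

T_out = 5.23 °C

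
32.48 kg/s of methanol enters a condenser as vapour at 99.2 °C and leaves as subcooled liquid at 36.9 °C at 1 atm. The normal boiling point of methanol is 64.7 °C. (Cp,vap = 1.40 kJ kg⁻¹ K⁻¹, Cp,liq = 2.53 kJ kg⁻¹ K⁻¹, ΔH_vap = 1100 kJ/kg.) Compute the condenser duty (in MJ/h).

Q_c = 142000 MJ/h

vapour 99.2→64.7 °C: -48.3 kJ/kg
condensation at 64.7 °C: -1100 kJ/kg
liquid 64.7→36.9 °C: -70.334 kJ/kg
Δh = -48.3 + -1100 + -70.334 = -1218.6 kJ/kg
Q = ṁ·Δh = 32.48 kg/s × -1218.6 kJ/kg = -39581 kJ/s
|Q| = 39581 kW = 142490 MJ/h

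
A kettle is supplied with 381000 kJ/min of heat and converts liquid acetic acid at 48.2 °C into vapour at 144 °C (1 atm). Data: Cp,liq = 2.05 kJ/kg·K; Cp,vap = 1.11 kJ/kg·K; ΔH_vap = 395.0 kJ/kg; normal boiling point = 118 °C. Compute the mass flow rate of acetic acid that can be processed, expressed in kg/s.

Δh = 2.05×(118−48.2) + 395.0 + 1.11×(144−118) = 566.95 kJ/kg
Q = 381000 kJ/min = 6350 kJ/s = 6350 kJ/s
ṁ = Q/Δh = 6350 / 566.95 = 11.2 kg/s

ṁ = 11.2 kg/s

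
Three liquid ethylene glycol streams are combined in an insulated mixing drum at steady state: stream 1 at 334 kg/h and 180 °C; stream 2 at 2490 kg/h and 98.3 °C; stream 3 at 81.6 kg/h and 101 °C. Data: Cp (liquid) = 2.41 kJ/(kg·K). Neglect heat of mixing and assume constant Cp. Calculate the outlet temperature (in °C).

T_out = 108 °C

No heat crosses the boundary, so H_out = H_in.
T_out = Σ ṁᵢCp,ᵢTᵢ / Σ ṁᵢCp,ᵢ
      = 754640 / 7002.5 = 107.77 °C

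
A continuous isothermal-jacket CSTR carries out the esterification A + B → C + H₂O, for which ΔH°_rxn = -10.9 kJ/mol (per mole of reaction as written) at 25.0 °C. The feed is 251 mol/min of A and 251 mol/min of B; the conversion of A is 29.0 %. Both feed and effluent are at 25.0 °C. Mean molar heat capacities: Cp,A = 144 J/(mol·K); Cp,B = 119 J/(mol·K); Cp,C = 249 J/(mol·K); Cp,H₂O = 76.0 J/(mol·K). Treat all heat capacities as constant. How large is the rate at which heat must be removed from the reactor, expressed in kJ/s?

Extent of reaction ξ = 0.290 × 251 = 72.79 mol/min
Reaction term: ξ·ΔH°_rxn = 72.79 × -10.9 = -793.41 kJ/min
Q = ΔH = -793.41 kJ/min = -13.224 kW
Heat removed = 13.224 kJ/s

Q_out = 13.2 kJ/s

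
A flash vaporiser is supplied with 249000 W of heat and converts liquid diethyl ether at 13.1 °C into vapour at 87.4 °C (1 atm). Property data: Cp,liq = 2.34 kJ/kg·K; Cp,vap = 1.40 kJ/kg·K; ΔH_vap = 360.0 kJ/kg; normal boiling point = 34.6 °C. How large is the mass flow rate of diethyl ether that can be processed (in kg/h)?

Δh = 2.34×(34.6−13.1) + 360.0 + 1.40×(87.4−34.6) = 484.23 kJ/kg
Q = 249000 W = 249 kJ/s = 896400 kJ/h
ṁ = Q/Δh = 896400 / 484.23 = 1851.2 kg/h

ṁ = 1850 kg/h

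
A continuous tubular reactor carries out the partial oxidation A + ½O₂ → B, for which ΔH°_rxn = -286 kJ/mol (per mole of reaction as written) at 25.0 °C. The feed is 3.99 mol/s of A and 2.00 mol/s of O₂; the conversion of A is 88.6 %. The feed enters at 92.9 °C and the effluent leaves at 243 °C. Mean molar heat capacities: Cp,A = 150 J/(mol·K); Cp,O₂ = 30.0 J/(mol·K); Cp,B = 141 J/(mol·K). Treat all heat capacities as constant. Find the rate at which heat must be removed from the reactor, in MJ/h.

Extent of reaction ξ = 0.886 × 3.99 = 3.5351 mol/s
Reaction term: ξ·ΔH°_rxn = 3.5351 × -286 = -1011.1 kJ/s
Sensible, feed 92.9→25 °C: -44.712 kJ/s
Outlet flows (mol/s): A 0.45486, O₂ 0.23243, B 3.5351
Sensible, products 25→243 °C: 125.06 kJ/s
Q = ΔH = -930.71 kJ/s = -930.71 kW
Heat removed = 3350.5 MJ/h

Q_out = 3350 MJ/h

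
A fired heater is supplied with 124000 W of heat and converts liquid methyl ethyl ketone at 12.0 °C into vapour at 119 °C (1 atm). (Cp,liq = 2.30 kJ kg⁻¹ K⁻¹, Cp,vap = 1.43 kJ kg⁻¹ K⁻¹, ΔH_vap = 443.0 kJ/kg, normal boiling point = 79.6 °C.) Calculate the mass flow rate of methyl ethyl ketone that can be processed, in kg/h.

ṁ = 682 kg/h

Δh = 2.30×(79.6−12.0) + 443.0 + 1.43×(119−79.6) = 654.82 kJ/kg
Q = 124000 W = 124 kJ/s = 446400 kJ/h
ṁ = Q/Δh = 446400 / 654.82 = 681.71 kg/h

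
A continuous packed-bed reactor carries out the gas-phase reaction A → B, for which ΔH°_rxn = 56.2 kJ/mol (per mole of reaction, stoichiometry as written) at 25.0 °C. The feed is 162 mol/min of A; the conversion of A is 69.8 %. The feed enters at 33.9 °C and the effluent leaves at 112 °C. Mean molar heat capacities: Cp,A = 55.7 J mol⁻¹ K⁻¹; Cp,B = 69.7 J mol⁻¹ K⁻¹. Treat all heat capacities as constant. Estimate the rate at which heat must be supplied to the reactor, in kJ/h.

Extent of reaction ξ = 0.698 × 162 = 113.08 mol/min
Reaction term: ξ·ΔH°_rxn = 113.08 × 56.2 = 6354.9 kJ/min
Sensible, feed 33.9→25 °C: -80.308 kJ/min
Outlet flows (mol/min): A 48.924, B 113.08
Sensible, products 25→112 °C: 922.76 kJ/min
Q = ΔH = 7197.3 kJ/min = 119.96 kW
Heat supplied = 431840 kJ/h

Q_in = 432000 kJ/h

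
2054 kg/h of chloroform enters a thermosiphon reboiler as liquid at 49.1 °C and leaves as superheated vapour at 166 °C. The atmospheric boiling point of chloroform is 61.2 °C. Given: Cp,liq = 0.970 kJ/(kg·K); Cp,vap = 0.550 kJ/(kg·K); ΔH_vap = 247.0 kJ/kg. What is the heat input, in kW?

Q = 181 kW

liquid 49.1→61.2 °C: 11.737 kJ/kg
vaporisation at 61.2 °C: 247 kJ/kg
vapour 61.2→166 °C: 57.64 kJ/kg
Δh = 11.737 + 247 + 57.64 = 316.38 kJ/kg
Q = ṁ·Δh = 2054 kg/h × 316.38 kJ/kg = 649840 kJ/h
|Q| = 180.51 kW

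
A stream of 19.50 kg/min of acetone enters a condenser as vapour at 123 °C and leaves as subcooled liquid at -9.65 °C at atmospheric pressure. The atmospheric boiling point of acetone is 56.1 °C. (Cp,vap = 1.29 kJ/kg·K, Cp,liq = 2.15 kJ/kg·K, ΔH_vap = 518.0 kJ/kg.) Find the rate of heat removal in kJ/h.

vapour 123→56.1 °C: -86.301 kJ/kg
condensation at 56.1 °C: -518 kJ/kg
liquid 56.1→-9.65 °C: -141.36 kJ/kg
Δh = -86.301 + -518 + -141.36 = -745.66 kJ/kg
Q = ṁ·Δh = 19.50 kg/min × -745.66 kJ/kg = -14540 kJ/min
|Q| = 242.34 kW = 872430 kJ/h

Q_c = 872000 kJ/h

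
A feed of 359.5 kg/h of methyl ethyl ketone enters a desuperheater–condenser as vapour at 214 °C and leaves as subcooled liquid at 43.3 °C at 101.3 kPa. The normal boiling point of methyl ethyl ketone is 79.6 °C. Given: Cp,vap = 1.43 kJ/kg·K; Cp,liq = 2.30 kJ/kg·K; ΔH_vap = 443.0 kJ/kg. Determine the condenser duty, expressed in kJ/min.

Q_c = 4310 kJ/min

vapour 214→79.6 °C: -192.19 kJ/kg
condensation at 79.6 °C: -443 kJ/kg
liquid 79.6→43.3 °C: -83.49 kJ/kg
Δh = -192.19 + -443 + -83.49 = -718.68 kJ/kg
Q = ṁ·Δh = 359.5 kg/h × -718.68 kJ/kg = -258370 kJ/h
|Q| = 71.768 kW = 4306.1 kJ/min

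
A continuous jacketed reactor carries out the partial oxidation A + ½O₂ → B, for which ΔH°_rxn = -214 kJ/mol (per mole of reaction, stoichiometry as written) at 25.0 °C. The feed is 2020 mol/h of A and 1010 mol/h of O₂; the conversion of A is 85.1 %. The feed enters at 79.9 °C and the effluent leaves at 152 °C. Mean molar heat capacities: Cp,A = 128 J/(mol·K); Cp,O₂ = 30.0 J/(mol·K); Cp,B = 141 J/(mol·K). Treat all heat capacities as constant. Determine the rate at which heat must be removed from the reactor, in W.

Extent of reaction ξ = 0.851 × 2020 = 1719 mol/h
Reaction term: ξ·ΔH°_rxn = 1719 × -214 = -367870 kJ/h
Sensible, feed 79.9→25 °C: -15858 kJ/h
Outlet flows (mol/h): A 300.98, O₂ 150.49, B 1719
Sensible, products 25→152 °C: 36249 kJ/h
Q = ΔH = -347480 kJ/h = -96.522 kW
Heat removed = 96522 W

Q_out = 96500 W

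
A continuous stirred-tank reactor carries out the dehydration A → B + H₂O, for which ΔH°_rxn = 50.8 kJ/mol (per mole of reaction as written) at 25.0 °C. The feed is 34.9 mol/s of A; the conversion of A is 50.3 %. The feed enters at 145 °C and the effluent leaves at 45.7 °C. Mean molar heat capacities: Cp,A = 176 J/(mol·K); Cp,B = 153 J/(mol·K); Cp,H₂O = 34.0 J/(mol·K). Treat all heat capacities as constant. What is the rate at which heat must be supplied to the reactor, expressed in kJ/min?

Extent of reaction ξ = 0.503 × 34.9 = 17.555 mol/s
Reaction term: ξ·ΔH°_rxn = 17.555 × 50.8 = 891.78 kJ/s
Sensible, feed 145→25 °C: -737.09 kJ/s
Outlet flows (mol/s): A 17.345, B 17.555, H₂O 17.555
Sensible, products 25→45.7 °C: 131.14 kJ/s
Q = ΔH = 285.84 kJ/s = 285.84 kW
Heat supplied = 17150 kJ/min

Q_in = 17200 kJ/min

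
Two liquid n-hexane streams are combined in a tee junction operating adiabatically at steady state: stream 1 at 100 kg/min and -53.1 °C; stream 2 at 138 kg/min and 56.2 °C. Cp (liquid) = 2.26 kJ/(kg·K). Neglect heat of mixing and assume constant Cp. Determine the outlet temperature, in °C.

No heat crosses the boundary, so H_out = H_in.
Σ ṁᵢCp,ᵢTᵢ = 100×2.26×-53.1 + 138×2.26×56.2 = 5527.1
Σ ṁᵢCp,ᵢ = 100×2.26 + 138×2.26 = 537.88
T_out = 5527.1 / 537.88 = 10.276 °C

T_out = 10.3 °C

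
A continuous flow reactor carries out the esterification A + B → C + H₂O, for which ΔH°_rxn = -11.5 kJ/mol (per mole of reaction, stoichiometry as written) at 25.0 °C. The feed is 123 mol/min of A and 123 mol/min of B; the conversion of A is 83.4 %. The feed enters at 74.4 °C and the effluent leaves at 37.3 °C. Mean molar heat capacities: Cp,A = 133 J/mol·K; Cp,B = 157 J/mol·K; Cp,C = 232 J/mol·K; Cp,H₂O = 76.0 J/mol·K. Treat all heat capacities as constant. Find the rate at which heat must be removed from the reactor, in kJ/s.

Extent of reaction ξ = 0.834 × 123 = 102.58 mol/min
Reaction term: ξ·ΔH°_rxn = 102.58 × -11.5 = -1179.7 kJ/min
Sensible, feed 74.4→25 °C: -1762.1 kJ/min
Outlet flows (mol/min): A 20.418, B 20.418, C 102.58, H₂O 102.58
Sensible, products 25→37.3 °C: 461.45 kJ/min
Q = ΔH = -2480.3 kJ/min = -41.339 kW
Heat removed = 41.339 kJ/s

Q_out = 41.3 kJ/s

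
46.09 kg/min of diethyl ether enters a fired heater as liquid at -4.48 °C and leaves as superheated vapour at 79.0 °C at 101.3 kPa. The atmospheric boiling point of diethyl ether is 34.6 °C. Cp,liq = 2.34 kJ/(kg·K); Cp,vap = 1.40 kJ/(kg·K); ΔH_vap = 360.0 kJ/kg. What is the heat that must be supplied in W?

liquid -4.48→34.6 °C: 91.447 kJ/kg
vaporisation at 34.6 °C: 360 kJ/kg
vapour 34.6→79.0 °C: 62.16 kJ/kg
Δh = 91.447 + 360 + 62.16 = 513.61 kJ/kg
Q = ṁ·Δh = 46.09 kg/min × 513.61 kJ/kg = 23672 kJ/min
|Q| = 394.54 kW = 394540 W

Q = 395000 W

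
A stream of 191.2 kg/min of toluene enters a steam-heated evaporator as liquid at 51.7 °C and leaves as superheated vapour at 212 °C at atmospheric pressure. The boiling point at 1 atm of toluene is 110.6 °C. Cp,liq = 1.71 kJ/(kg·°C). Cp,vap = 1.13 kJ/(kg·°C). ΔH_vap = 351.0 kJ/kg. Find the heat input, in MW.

liquid 51.7→110.6 °C: 100.72 kJ/kg
vaporisation at 110.6 °C: 351 kJ/kg
vapour 110.6→212 °C: 114.58 kJ/kg
Δh = 100.72 + 351 + 114.58 = 566.3 kJ/kg
Q = ṁ·Δh = 191.2 kg/min × 566.3 kJ/kg = 108280 kJ/min
|Q| = 1804.6 kW = 1.8046 MW

Q = 1.80 MW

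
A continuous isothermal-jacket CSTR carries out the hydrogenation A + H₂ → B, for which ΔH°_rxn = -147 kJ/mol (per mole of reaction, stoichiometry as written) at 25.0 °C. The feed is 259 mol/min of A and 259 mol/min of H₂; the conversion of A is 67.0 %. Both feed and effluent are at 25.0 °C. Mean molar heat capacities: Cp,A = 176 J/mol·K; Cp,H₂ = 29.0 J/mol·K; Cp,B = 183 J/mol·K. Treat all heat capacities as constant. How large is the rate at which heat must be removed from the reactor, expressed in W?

Q_out = 425000 W

Extent of reaction ξ = 0.670 × 259 = 173.53 mol/min
Reaction term: ξ·ΔH°_rxn = 173.53 × -147 = -25509 kJ/min
Q = ΔH = -25509 kJ/min = -425.15 kW
Heat removed = 425150 W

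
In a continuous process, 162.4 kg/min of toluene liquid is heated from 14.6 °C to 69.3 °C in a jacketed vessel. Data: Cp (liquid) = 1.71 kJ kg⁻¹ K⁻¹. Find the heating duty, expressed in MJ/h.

Q = ṁ·Cp·ΔT = 162.4 × 1.71 × (69.3 − 14.6) = 15190 kJ/min
Converting: 15190 / 60 s = 253.17 kW
Heating duty = 911.42 MJ/h

Q = 911 MJ/h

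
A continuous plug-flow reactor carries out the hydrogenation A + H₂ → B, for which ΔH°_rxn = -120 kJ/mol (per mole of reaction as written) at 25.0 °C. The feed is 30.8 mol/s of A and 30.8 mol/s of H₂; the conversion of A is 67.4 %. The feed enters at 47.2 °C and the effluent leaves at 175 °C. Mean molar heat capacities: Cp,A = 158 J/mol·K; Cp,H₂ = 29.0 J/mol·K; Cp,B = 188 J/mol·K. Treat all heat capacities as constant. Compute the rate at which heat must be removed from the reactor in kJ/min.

Q_out = 105000 kJ/min

Extent of reaction ξ = 0.674 × 30.8 = 20.759 mol/s
Reaction term: ξ·ΔH°_rxn = 20.759 × -120 = -2491.1 kJ/s
Sensible, feed 47.2→25 °C: -127.86 kJ/s
Outlet flows (mol/s): A 10.041, H₂ 10.041, B 20.759
Sensible, products 25→175 °C: 867.05 kJ/s
Q = ΔH = -1751.9 kJ/s = -1751.9 kW
Heat removed = 105110 kJ/min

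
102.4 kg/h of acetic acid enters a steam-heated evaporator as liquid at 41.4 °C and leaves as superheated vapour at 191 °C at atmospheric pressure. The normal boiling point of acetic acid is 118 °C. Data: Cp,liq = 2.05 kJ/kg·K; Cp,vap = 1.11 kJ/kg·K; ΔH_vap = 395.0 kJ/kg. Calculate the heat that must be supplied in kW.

liquid 41.4→118 °C: 157.03 kJ/kg
vaporisation at 118 °C: 395 kJ/kg
vapour 118→191 °C: 81.03 kJ/kg
Δh = 157.03 + 395 + 81.03 = 633.06 kJ/kg
Q = ṁ·Δh = 102.4 kg/h × 633.06 kJ/kg = 64825 kJ/h
|Q| = 18.007 kW

Q = 18.0 kW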